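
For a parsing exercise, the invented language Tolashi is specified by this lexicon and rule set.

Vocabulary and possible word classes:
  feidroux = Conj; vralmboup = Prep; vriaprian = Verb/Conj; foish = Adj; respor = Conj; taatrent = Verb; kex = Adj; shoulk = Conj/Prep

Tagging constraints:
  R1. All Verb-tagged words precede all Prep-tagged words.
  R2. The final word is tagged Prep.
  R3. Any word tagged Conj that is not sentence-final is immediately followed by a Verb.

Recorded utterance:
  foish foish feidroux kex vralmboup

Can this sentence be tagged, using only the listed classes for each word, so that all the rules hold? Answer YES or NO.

Candidates per position — 1:foish {Adj}; 2:foish {Adj}; 3:feidroux {Conj}; 4:kex {Adj}; 5:vralmboup {Prep}.
Rule 3 cannot be satisfied by any choice of tags from the lexicon.
So there is no consistent tagging.

NO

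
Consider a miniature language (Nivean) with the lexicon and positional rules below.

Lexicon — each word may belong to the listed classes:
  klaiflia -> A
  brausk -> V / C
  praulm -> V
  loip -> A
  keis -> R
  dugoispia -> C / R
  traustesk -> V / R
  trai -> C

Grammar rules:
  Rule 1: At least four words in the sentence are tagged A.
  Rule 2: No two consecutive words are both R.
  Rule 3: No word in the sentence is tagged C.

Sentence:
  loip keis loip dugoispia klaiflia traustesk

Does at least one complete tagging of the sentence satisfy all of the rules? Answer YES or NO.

Candidates per position — 1:loip {A}; 2:keis {R}; 3:loip {A}; 4:dugoispia {C,R}; 5:klaiflia {A}; 6:traustesk {V,R}.
Rule 1 cannot be satisfied by any choice of tags from the lexicon.
So there is no consistent tagging.

NO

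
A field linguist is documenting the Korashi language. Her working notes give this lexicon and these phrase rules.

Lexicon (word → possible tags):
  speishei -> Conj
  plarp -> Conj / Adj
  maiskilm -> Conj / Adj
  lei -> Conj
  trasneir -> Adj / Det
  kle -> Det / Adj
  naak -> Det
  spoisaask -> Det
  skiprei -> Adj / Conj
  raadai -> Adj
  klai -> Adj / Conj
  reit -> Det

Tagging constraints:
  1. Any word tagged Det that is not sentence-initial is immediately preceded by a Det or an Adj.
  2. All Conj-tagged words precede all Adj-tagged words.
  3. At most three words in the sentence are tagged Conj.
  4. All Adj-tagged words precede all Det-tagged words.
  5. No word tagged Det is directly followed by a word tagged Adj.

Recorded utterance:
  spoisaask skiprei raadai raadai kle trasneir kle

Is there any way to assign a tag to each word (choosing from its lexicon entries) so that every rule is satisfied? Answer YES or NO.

NO

Candidates per position — 1:spoisaask {Det}; 2:skiprei {Adj,Conj}; 3:raadai {Adj}; 4:raadai {Adj}; 5:kle {Det,Adj}; 6:trasneir {Adj,Det}; 7:kle {Det,Adj}.
Rule 4 cannot be satisfied by any choice of tags from the lexicon.
So there is no consistent tagging.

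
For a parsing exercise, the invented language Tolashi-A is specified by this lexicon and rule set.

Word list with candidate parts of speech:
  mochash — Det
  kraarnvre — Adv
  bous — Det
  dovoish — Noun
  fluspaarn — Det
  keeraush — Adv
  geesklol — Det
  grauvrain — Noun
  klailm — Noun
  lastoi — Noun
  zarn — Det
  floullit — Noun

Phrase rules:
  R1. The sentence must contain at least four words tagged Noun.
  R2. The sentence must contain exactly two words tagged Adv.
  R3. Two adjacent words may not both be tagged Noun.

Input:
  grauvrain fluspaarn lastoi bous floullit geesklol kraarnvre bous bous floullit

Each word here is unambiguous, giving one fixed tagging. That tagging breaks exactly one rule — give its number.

2

Fixed tagging: Noun Det Noun Det Noun Det Adv Det Det Noun.
Checking each rule: R1 pass, R2 fail, R3 pass.
Only rule 2 fails.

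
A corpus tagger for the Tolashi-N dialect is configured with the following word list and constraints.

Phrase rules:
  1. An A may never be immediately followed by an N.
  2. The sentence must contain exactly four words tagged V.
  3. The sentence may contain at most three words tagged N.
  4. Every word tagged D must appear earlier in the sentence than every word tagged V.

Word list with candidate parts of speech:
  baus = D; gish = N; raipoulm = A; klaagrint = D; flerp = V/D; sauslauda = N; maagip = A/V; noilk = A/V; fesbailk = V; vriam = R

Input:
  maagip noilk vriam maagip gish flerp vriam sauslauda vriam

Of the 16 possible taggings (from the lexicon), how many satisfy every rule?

Candidates per position — 1:maagip {A,V}; 2:noilk {A,V}; 3:vriam {R}; 4:maagip {A,V}; 5:gish {N}; 6:flerp {V,D}; 7:vriam {R}; 8:sauslauda {N}; 9:vriam {R}.
There are 16 candidate sequences in total.
The sequences that satisfy every rule: V V R V N V R N R.
Count = 1.

1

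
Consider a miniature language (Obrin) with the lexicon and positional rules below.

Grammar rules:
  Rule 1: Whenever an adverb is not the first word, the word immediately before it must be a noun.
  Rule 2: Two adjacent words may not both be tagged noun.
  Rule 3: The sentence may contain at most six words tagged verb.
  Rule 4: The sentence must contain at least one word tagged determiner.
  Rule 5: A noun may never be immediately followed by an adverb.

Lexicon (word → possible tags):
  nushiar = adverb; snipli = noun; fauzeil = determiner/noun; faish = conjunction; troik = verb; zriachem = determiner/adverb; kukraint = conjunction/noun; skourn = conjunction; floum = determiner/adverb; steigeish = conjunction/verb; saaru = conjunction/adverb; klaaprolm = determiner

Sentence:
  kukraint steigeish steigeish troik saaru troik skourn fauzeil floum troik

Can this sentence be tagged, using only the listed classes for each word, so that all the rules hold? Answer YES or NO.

Candidates per position — 1:kukraint {conjunction,noun}; 2:steigeish {conjunction,verb}; 3:steigeish {conjunction,verb}; 4:troik {verb}; 5:saaru {conjunction,adverb}; 6:troik {verb}; 7:skourn {conjunction}; 8:fauzeil {determiner,noun}; 9:floum {determiner,adverb}; 10:troik {verb}.
One satisfying assignment: noun conjunction verb verb conjunction verb conjunction determiner determiner verb.
Rule-by-rule: rule 1 ok; rule 2 ok; rule 3 ok; rule 4 ok; rule 5 ok.

YES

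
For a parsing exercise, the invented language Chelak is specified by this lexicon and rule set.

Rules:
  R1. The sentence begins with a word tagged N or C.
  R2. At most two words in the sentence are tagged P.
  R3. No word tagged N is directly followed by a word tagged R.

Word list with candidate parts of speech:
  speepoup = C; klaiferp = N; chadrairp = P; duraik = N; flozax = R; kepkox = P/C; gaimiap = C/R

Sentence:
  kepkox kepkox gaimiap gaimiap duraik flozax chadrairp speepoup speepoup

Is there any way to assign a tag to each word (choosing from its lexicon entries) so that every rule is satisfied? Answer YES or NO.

NO

Candidates per position — 1:kepkox {P,C}; 2:kepkox {P,C}; 3:gaimiap {C,R}; 4:gaimiap {C,R}; 5:duraik {N}; 6:flozax {R}; 7:chadrairp {P}; 8:speepoup {C}; 9:speepoup {C}.
Rule 3 cannot be satisfied by any choice of tags from the lexicon.
So there is no consistent tagging.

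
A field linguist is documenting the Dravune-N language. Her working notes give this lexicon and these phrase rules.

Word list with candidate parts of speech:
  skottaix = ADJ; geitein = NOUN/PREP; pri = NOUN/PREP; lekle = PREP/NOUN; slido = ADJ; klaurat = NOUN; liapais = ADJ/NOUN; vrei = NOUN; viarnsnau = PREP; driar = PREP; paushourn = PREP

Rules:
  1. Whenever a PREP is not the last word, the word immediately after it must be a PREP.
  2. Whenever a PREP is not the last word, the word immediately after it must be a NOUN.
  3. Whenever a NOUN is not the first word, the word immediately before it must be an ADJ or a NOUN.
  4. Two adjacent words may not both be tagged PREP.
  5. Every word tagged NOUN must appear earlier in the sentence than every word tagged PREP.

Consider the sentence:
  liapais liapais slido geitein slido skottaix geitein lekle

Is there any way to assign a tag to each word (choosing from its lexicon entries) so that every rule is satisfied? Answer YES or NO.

Candidates per position — 1:liapais {ADJ,NOUN}; 2:liapais {ADJ,NOUN}; 3:slido {ADJ}; 4:geitein {NOUN,PREP}; 5:slido {ADJ}; 6:skottaix {ADJ}; 7:geitein {NOUN,PREP}; 8:lekle {PREP,NOUN}.
One satisfying assignment: ADJ NOUN ADJ NOUN ADJ ADJ NOUN PREP.
Rule-by-rule: rule 1 satisfied; rule 2 satisfied; rule 3 satisfied; rule 4 satisfied; rule 5 satisfied.

YES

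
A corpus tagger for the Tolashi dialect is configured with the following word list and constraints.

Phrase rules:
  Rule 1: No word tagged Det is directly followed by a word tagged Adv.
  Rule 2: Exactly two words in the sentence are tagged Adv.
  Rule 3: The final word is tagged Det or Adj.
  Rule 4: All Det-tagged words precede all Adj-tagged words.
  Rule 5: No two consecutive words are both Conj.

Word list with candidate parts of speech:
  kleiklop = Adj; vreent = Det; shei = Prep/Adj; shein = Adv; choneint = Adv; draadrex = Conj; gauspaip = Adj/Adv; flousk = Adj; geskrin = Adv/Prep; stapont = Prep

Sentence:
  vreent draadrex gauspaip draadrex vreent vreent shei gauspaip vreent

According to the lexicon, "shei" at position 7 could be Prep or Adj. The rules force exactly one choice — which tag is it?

Prep

Candidates per position — 1:vreent {Det}; 2:draadrex {Conj}; 3:gauspaip {Adj,Adv}; 4:draadrex {Conj}; 5:vreent {Det}; 6:vreent {Det}; 7:shei {Prep,Adj}; 8:gauspaip {Adj,Adv}; 9:vreent {Det}.
Position 3: tagging it Adj would leave rule 2 unsatisfiable, so it must be Adv.
Position 7: tagging it Adj would leave rule 4 unsatisfiable, so it must be Prep.
Position 8: tagging it Adj would leave rule 2 unsatisfiable, so it must be Adv.
The only consistent sequence is: Det Conj Adv Conj Det Det Prep Adv Det.
Verifying each rule — rule 1 ✓; rule 2 ✓; rule 3 ✓; rule 4 ✓; rule 5 ✓.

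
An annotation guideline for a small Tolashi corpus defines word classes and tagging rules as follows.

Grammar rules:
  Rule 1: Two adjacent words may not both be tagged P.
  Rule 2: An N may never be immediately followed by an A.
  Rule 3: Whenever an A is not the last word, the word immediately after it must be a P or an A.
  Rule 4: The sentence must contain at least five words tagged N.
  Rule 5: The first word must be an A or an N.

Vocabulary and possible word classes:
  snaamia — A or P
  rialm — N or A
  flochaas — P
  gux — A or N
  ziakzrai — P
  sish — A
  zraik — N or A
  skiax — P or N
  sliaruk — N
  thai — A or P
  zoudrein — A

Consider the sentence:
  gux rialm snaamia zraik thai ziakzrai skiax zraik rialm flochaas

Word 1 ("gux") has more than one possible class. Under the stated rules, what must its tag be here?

Candidates per position — 1:gux {A,N}; 2:rialm {N,A}; 3:snaamia {A,P}; 4:zraik {N,A}; 5:thai {A,P}; 6:ziakzrai {P}; 7:skiax {P,N}; 8:zraik {N,A}; 9:rialm {N,A}; 10:flochaas {P}.
Position 5: tagging it P would leave rule 1 unsatisfiable, so it must be A.
Position 7: tagging it P would leave rule 1 unsatisfiable, so it must be N.
Position 8: tagging it A would leave rule 2 unsatisfiable, so it must be N.
Position 9: tagging it A would leave rule 2 unsatisfiable, so it must be N.
Position 4: tagging it N would leave rule 2 unsatisfiable, so it must be A.
Position 1: tagging it A would leave rule 4 unsatisfiable, so it must be N.
Position 2: tagging it A would leave rule 2 unsatisfiable, so it must be N.
Position 3: tagging it A would leave rule 2 unsatisfiable, so it must be P.
The only consistent sequence is: N N P A A P N N N P.
Verifying each rule — rule 1 satisfied; rule 2 satisfied; rule 3 satisfied; rule 4 satisfied; rule 5 satisfied.

N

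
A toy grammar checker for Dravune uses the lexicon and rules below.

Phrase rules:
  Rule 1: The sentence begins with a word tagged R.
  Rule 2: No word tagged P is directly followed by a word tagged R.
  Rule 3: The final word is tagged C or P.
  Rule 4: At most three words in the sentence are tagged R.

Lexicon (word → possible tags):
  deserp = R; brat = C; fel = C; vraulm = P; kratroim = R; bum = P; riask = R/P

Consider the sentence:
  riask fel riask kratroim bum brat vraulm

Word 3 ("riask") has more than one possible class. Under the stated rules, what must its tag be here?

Candidates per position — 1:riask {R,P}; 2:fel {C}; 3:riask {R,P}; 4:kratroim {R}; 5:bum {P}; 6:brat {C}; 7:vraulm {P}.
Position 1: tagging it P would leave rule 1 unsatisfiable, so it must be R.
Position 3: tagging it P would leave rule 2 unsatisfiable, so it must be R.
So the tagging must be: R C R R P C P.
Rule-by-rule: rule 1 ok; rule 2 ok; rule 3 ok; rule 4 ok.

R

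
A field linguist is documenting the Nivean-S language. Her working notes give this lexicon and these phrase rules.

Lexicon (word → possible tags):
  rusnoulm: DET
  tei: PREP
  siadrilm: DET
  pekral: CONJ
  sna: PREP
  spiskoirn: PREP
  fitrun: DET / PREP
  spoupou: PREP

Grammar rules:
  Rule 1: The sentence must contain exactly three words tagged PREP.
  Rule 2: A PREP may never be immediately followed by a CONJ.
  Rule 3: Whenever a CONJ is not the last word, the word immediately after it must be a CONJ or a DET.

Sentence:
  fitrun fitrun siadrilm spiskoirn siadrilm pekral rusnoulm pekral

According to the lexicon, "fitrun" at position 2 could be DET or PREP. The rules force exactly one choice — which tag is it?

PREP

Candidates per position — 1:fitrun {DET,PREP}; 2:fitrun {DET,PREP}; 3:siadrilm {DET}; 4:spiskoirn {PREP}; 5:siadrilm {DET}; 6:pekral {CONJ}; 7:rusnoulm {DET}; 8:pekral {CONJ}.
Position 1: tagging it DET would leave rule 1 unsatisfiable, so it must be PREP.
Position 2: tagging it DET would leave rule 1 unsatisfiable, so it must be PREP.
The only consistent sequence is: PREP PREP DET PREP DET CONJ DET CONJ.
Check: rule 1 holds; rule 2 holds; rule 3 holds.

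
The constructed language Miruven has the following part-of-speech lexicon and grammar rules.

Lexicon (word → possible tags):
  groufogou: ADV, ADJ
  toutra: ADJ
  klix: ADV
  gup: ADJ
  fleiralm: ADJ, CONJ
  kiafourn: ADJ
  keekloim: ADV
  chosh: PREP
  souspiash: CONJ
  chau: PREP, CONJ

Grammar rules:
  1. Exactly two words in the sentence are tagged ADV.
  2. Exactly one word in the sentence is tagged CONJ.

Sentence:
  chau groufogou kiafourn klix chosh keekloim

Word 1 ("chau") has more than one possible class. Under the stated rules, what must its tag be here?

CONJ

Candidates per position — 1:chau {PREP,CONJ}; 2:groufogou {ADV,ADJ}; 3:kiafourn {ADJ}; 4:klix {ADV}; 5:chosh {PREP}; 6:keekloim {ADV}.
Word 1 cannot be PREP — rule 2 would then fail for every completion. It is CONJ.
Word 2 cannot be ADV — rule 1 would then fail for every completion. It is ADJ.
The unique satisfying tagging is: CONJ ADJ ADJ ADV PREP ADV.
Rule-by-rule: rule 1 ok; rule 2 ok.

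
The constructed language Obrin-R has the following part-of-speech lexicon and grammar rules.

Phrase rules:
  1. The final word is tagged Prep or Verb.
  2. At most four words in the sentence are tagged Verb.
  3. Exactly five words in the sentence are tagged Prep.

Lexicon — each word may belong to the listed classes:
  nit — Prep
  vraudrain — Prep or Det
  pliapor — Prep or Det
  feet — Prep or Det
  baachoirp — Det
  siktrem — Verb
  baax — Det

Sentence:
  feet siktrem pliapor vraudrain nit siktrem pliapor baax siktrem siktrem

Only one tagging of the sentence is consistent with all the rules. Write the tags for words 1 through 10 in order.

Prep Verb Prep Prep Prep Verb Prep Det Verb Verb

Candidates per position — 1:feet {Prep,Det}; 2:siktrem {Verb}; 3:pliapor {Prep,Det}; 4:vraudrain {Prep,Det}; 5:nit {Prep}; 6:siktrem {Verb}; 7:pliapor {Prep,Det}; 8:baax {Det}; 9:siktrem {Verb}; 10:siktrem {Verb}.
Position 1: tagging it Det would leave rule 3 unsatisfiable, so it must be Prep.
Position 3: tagging it Det would leave rule 3 unsatisfiable, so it must be Prep.
Position 4: tagging it Det would leave rule 3 unsatisfiable, so it must be Prep.
Position 7: tagging it Det would leave rule 3 unsatisfiable, so it must be Prep.
So the tagging must be: Prep Verb Prep Prep Prep Verb Prep Det Verb Verb.
Check: rule 1 satisfied; rule 2 satisfied; rule 3 satisfied.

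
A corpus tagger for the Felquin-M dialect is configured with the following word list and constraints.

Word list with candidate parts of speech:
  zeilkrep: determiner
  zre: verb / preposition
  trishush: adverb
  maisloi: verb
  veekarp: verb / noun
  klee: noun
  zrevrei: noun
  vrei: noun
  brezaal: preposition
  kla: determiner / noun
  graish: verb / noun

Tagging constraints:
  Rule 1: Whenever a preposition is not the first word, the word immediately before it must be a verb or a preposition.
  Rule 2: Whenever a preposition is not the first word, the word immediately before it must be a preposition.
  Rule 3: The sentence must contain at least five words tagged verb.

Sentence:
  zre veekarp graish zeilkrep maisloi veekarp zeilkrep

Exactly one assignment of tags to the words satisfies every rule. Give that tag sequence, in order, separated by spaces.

verb verb verb determiner verb verb determiner

Candidates per position — 1:zre {verb,preposition}; 2:veekarp {verb,noun}; 3:graish {verb,noun}; 4:zeilkrep {determiner}; 5:maisloi {verb}; 6:veekarp {verb,noun}; 7:zeilkrep {determiner}.
Position 1: preposition is ruled out by rule 3; that leaves verb.
Position 2: noun is ruled out by rule 3; that leaves verb.
Position 3: noun is ruled out by rule 3; that leaves verb.
Position 6: noun is ruled out by rule 3; that leaves verb.
So the tagging must be: verb verb verb determiner verb verb determiner.
Check: rule 1 satisfied; rule 2 satisfied; rule 3 satisfied.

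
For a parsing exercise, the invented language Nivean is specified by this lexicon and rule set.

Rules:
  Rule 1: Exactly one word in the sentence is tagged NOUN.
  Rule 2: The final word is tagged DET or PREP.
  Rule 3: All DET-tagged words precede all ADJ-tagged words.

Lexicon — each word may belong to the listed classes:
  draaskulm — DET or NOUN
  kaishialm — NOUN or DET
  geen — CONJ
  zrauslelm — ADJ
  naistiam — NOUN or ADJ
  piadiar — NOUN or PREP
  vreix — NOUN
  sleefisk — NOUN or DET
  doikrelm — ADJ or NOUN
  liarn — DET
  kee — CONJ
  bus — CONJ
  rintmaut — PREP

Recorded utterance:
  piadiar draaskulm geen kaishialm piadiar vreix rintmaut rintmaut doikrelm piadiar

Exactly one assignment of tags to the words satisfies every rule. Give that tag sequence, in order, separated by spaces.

Candidates per position — 1:piadiar {NOUN,PREP}; 2:draaskulm {DET,NOUN}; 3:geen {CONJ}; 4:kaishialm {NOUN,DET}; 5:piadiar {NOUN,PREP}; 6:vreix {NOUN}; 7:rintmaut {PREP}; 8:rintmaut {PREP}; 9:doikrelm {ADJ,NOUN}; 10:piadiar {NOUN,PREP}.
Word 1 cannot be NOUN — rule 1 would then fail for every completion. It is PREP.
Word 2 cannot be NOUN — rule 1 would then fail for every completion. It is DET.
Word 4 cannot be NOUN — rule 1 would then fail for every completion. It is DET.
Word 5 cannot be NOUN — rule 1 would then fail for every completion. It is PREP.
Word 9 cannot be NOUN — rule 1 would then fail for every completion. It is ADJ.
Word 10 cannot be NOUN — rule 1 would then fail for every completion. It is PREP.
The unique satisfying tagging is: PREP DET CONJ DET PREP NOUN PREP PREP ADJ PREP.
Verifying each rule — rule 1 ok; rule 2 ok; rule 3 ok.

PREP DET CONJ DET PREP NOUN PREP PREP ADJ PREP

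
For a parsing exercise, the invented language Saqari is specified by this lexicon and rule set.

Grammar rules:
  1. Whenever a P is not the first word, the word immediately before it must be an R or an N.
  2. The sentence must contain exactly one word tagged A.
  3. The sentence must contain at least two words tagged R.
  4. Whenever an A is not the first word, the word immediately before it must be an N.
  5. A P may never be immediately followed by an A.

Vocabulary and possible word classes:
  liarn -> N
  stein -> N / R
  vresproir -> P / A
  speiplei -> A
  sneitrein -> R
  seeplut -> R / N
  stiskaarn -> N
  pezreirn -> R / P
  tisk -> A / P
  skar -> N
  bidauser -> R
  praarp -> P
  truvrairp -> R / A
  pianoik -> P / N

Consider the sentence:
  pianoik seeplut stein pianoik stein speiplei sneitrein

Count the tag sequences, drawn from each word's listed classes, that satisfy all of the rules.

Candidates per position — 1:pianoik {P,N}; 2:seeplut {R,N}; 3:stein {N,R}; 4:pianoik {P,N}; 5:stein {N,R}; 6:speiplei {A}; 7:sneitrein {R}.
There are 32 candidate sequences in total.
Checking each against the rules leaves 12 sequences.
Count = 12.

12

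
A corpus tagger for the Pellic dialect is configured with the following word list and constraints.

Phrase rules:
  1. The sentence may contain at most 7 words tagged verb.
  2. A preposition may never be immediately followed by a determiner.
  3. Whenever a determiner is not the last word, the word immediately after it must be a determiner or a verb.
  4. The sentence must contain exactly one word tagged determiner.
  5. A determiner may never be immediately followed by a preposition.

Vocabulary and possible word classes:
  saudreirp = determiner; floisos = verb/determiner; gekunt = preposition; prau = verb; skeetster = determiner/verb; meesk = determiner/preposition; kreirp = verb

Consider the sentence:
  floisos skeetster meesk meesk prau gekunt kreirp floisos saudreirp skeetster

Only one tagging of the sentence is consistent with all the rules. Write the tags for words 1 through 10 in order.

Candidates per position — 1:floisos {verb,determiner}; 2:skeetster {determiner,verb}; 3:meesk {determiner,preposition}; 4:meesk {determiner,preposition}; 5:prau {verb}; 6:gekunt {preposition}; 7:kreirp {verb}; 8:floisos {verb,determiner}; 9:saudreirp {determiner}; 10:skeetster {determiner,verb}.
Word 1 cannot be determiner — rule 4 would then fail for every completion. It is verb.
Word 2 cannot be determiner — rule 4 would then fail for every completion. It is verb.
Word 3 cannot be determiner — rule 4 would then fail for every completion. It is preposition.
Word 4 cannot be determiner — rule 2 would then fail for every completion. It is preposition.
Word 8 cannot be determiner — rule 4 would then fail for every completion. It is verb.
Word 10 cannot be determiner — rule 4 would then fail for every completion. It is verb.
The only consistent sequence is: verb verb preposition preposition verb preposition verb verb determiner verb.
Verifying each rule — rule 1 holds; rule 2 holds; rule 3 holds; rule 4 holds; rule 5 holds.

verb verb preposition preposition verb preposition verb verb determiner verb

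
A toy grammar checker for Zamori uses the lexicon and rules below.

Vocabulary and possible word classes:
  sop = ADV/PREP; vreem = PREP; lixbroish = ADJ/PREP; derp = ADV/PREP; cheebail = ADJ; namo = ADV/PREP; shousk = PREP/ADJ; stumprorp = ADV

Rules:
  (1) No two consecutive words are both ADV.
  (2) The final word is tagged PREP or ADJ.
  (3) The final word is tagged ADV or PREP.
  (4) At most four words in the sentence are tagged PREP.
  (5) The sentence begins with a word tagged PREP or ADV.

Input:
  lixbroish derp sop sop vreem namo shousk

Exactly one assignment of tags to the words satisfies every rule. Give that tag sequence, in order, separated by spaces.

PREP ADV PREP ADV PREP ADV PREP

Candidates per position — 1:lixbroish {ADJ,PREP}; 2:derp {ADV,PREP}; 3:sop {ADV,PREP}; 4:sop {ADV,PREP}; 5:vreem {PREP}; 6:namo {ADV,PREP}; 7:shousk {PREP,ADJ}.
If word 1 were ADJ, no tagging could satisfy rule 5; so word 1 is PREP.
If word 7 were ADJ, no tagging could satisfy rule 3; so word 7 is PREP.
The remaining ambiguous positions (2, 3, 4, 6) are resolved jointly — only one combination satisfies every rule.
The only consistent sequence is: PREP ADV PREP ADV PREP ADV PREP.
Checking: rule 1 ✓; rule 2 ✓; rule 3 ✓; rule 4 ✓; rule 5 ✓.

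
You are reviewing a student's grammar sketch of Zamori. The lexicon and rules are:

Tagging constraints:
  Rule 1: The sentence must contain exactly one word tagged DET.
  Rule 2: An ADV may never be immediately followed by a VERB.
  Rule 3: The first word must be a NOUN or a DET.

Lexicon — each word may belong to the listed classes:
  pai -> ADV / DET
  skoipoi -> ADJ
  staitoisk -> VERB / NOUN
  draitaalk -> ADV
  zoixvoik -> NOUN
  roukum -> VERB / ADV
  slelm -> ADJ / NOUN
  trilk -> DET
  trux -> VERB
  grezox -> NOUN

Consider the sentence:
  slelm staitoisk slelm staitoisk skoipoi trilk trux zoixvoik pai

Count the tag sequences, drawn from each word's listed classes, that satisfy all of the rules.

8

Candidates per position — 1:slelm {ADJ,NOUN}; 2:staitoisk {VERB,NOUN}; 3:slelm {ADJ,NOUN}; 4:staitoisk {VERB,NOUN}; 5:skoipoi {ADJ}; 6:trilk {DET}; 7:trux {VERB}; 8:zoixvoik {NOUN}; 9:pai {ADV,DET}.
There are 32 candidate sequences in total.
Checking each against the rules leaves 8 sequences.
Count = 8.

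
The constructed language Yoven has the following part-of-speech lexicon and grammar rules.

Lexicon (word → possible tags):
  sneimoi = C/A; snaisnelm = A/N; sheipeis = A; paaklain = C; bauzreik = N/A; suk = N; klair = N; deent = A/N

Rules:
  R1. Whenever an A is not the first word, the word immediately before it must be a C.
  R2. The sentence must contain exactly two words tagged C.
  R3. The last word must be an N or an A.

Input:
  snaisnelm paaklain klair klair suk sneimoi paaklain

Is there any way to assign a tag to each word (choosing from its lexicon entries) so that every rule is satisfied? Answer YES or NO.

NO

Candidates per position — 1:snaisnelm {A,N}; 2:paaklain {C}; 3:klair {N}; 4:klair {N}; 5:suk {N}; 6:sneimoi {C,A}; 7:paaklain {C}.
Rule 3 cannot be satisfied by any choice of tags from the lexicon.
So there is no consistent tagging.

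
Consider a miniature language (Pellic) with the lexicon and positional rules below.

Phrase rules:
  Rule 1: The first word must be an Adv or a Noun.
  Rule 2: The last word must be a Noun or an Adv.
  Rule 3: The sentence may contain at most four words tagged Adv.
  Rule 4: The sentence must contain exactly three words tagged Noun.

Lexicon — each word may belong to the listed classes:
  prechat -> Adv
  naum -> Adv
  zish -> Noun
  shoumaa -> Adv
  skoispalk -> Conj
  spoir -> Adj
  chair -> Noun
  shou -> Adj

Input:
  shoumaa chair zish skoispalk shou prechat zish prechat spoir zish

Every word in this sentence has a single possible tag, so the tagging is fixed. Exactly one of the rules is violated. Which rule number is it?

Fixed tagging: Adv Noun Noun Conj Adj Adv Noun Adv Adj Noun.
Applying the rules: R1 ✓, R2 ✓, R3 ✓, R4 ✗.
Only rule 4 fails.

4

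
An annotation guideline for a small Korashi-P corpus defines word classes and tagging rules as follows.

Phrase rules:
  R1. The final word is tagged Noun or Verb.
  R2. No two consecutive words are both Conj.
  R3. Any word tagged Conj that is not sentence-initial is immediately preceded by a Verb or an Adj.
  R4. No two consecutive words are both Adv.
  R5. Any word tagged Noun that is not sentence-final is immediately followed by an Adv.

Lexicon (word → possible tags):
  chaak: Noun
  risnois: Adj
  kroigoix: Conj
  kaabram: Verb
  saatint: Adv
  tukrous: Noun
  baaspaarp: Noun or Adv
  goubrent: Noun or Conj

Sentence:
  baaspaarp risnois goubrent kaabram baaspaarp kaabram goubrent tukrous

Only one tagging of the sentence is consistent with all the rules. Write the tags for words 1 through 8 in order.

Adv Adj Conj Verb Adv Verb Conj Noun

Candidates per position — 1:baaspaarp {Noun,Adv}; 2:risnois {Adj}; 3:goubrent {Noun,Conj}; 4:kaabram {Verb}; 5:baaspaarp {Noun,Adv}; 6:kaabram {Verb}; 7:goubrent {Noun,Conj}; 8:tukrous {Noun}.
If word 1 were Noun, no tagging could satisfy rule 5; so word 1 is Adv.
If word 3 were Noun, no tagging could satisfy rule 5; so word 3 is Conj.
If word 5 were Noun, no tagging could satisfy rule 5; so word 5 is Adv.
If word 7 were Noun, no tagging could satisfy rule 5; so word 7 is Conj.
So the tagging must be: Adv Adj Conj Verb Adv Verb Conj Noun.
Verifying each rule — rule 1 holds; rule 2 holds; rule 3 holds; rule 4 holds; rule 5 holds.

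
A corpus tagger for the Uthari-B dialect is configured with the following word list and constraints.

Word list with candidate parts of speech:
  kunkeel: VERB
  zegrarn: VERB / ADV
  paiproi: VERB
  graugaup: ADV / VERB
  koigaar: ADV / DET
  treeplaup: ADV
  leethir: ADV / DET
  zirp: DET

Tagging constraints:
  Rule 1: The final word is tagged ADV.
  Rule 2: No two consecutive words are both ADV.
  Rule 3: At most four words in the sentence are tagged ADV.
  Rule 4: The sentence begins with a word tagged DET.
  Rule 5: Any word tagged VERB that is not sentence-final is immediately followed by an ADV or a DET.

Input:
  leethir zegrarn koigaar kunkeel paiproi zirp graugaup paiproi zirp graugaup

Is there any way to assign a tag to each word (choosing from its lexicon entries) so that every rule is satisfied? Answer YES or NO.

NO

Candidates per position — 1:leethir {ADV,DET}; 2:zegrarn {VERB,ADV}; 3:koigaar {ADV,DET}; 4:kunkeel {VERB}; 5:paiproi {VERB}; 6:zirp {DET}; 7:graugaup {ADV,VERB}; 8:paiproi {VERB}; 9:zirp {DET}; 10:graugaup {ADV,VERB}.
Rule 5 cannot be satisfied by any choice of tags from the lexicon.
So there is no consistent tagging.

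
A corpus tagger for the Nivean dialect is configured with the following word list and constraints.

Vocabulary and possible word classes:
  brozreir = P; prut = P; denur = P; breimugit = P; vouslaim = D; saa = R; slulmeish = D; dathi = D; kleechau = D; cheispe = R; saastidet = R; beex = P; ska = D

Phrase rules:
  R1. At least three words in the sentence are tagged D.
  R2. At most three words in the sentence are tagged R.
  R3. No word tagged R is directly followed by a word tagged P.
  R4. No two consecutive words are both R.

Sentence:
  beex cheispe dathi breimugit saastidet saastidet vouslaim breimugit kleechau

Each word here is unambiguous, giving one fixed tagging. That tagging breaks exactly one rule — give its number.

4

Fixed tagging: P R D P R R D P D.
Applying the rules: R1 ✓, R2 ✓, R3 ✓, R4 ✗.
Only rule 4 fails.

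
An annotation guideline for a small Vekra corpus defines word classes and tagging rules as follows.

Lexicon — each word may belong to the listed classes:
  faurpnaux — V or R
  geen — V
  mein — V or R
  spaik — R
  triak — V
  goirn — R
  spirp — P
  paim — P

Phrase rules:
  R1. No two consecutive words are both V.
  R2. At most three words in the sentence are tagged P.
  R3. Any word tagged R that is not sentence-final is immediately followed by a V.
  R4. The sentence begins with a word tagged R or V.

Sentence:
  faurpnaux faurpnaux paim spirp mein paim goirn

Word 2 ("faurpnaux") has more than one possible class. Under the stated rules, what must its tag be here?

Candidates per position — 1:faurpnaux {V,R}; 2:faurpnaux {V,R}; 3:paim {P}; 4:spirp {P}; 5:mein {V,R}; 6:paim {P}; 7:goirn {R}.
At position 2, choosing R makes rule 3 impossible to satisfy; hence V.
At position 5, choosing R makes rule 3 impossible to satisfy; hence V.
At position 1, choosing V makes rule 1 impossible to satisfy; hence R.
The unique satisfying tagging is: R V P P V P R.
Checking: rule 1 ✓; rule 2 ✓; rule 3 ✓; rule 4 ✓.

V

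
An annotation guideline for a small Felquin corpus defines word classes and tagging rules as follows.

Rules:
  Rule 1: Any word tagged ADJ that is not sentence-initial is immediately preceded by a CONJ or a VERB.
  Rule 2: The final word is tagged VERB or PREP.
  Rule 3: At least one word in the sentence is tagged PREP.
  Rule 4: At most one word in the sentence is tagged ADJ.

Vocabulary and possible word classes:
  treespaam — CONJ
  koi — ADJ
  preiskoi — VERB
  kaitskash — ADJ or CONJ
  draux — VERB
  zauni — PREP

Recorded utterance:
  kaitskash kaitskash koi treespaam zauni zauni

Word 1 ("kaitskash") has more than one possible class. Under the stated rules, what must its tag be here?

Candidates per position — 1:kaitskash {ADJ,CONJ}; 2:kaitskash {ADJ,CONJ}; 3:koi {ADJ}; 4:treespaam {CONJ}; 5:zauni {PREP}; 6:zauni {PREP}.
If word 1 were ADJ, no tagging could satisfy rule 4; so word 1 is CONJ.
If word 2 were ADJ, no tagging could satisfy rule 1; so word 2 is CONJ.
The unique satisfying tagging is: CONJ CONJ ADJ CONJ PREP PREP.
Rule-by-rule: rule 1 ✓; rule 2 ✓; rule 3 ✓; rule 4 ✓.

CONJ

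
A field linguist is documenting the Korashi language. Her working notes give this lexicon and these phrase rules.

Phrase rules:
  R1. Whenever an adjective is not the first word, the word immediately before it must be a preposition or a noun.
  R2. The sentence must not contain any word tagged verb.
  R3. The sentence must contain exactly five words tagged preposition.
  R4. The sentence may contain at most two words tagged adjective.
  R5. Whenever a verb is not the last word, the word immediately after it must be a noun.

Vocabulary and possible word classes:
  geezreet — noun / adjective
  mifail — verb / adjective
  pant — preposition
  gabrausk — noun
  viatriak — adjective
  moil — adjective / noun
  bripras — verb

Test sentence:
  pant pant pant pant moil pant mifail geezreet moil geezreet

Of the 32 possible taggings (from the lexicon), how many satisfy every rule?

4

Candidates per position — 1:pant {preposition}; 2:pant {preposition}; 3:pant {preposition}; 4:pant {preposition}; 5:moil {adjective,noun}; 6:pant {preposition}; 7:mifail {verb,adjective}; 8:geezreet {noun,adjective}; 9:moil {adjective,noun}; 10:geezreet {noun,adjective}.
There are 32 candidate sequences in total.
The sequences that satisfy every rule: preposition preposition preposition preposition adjective preposition adjective noun noun noun; preposition preposition preposition preposition noun preposition adjective noun adjective noun; preposition preposition preposition preposition noun preposition adjective noun noun noun; preposition preposition preposition preposition noun preposition adjective noun noun adjective.
Count = 4.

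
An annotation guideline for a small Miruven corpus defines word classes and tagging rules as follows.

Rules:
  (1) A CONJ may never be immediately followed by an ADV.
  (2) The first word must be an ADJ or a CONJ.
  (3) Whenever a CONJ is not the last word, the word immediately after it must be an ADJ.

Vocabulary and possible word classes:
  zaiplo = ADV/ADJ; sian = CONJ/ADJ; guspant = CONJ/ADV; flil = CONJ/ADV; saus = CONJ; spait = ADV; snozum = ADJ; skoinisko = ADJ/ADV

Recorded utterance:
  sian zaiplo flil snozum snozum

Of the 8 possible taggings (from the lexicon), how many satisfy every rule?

Candidates per position — 1:sian {CONJ,ADJ}; 2:zaiplo {ADV,ADJ}; 3:flil {CONJ,ADV}; 4:snozum {ADJ}; 5:snozum {ADJ}.
There are 8 candidate sequences in total.
Checking each against the rules leaves 6 sequences.
Count = 6.

6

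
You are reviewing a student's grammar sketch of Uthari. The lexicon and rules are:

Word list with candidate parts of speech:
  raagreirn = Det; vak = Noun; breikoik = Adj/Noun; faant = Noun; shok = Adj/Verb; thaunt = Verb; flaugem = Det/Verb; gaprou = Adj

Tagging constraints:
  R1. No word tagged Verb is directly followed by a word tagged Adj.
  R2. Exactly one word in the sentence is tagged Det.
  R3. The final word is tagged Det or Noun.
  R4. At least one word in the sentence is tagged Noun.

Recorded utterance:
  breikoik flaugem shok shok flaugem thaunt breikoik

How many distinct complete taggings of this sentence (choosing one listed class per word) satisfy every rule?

Candidates per position — 1:breikoik {Adj,Noun}; 2:flaugem {Det,Verb}; 3:shok {Adj,Verb}; 4:shok {Adj,Verb}; 5:flaugem {Det,Verb}; 6:thaunt {Verb}; 7:breikoik {Adj,Noun}.
There are 64 candidate sequences in total.
Checking each against the rules leaves 8 sequences.
Count = 8.

8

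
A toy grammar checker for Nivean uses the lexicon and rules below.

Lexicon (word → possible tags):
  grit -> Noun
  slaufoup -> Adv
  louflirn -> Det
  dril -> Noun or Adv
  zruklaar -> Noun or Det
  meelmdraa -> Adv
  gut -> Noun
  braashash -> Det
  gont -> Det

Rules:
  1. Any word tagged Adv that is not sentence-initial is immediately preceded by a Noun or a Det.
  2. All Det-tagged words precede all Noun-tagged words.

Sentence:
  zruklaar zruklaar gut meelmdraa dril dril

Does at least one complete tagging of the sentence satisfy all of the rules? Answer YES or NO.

Candidates per position — 1:zruklaar {Noun,Det}; 2:zruklaar {Noun,Det}; 3:gut {Noun}; 4:meelmdraa {Adv}; 5:dril {Noun,Adv}; 6:dril {Noun,Adv}.
One satisfying assignment: Noun Noun Noun Adv Noun Adv.
Check: rule 1 ok; rule 2 ok.

YES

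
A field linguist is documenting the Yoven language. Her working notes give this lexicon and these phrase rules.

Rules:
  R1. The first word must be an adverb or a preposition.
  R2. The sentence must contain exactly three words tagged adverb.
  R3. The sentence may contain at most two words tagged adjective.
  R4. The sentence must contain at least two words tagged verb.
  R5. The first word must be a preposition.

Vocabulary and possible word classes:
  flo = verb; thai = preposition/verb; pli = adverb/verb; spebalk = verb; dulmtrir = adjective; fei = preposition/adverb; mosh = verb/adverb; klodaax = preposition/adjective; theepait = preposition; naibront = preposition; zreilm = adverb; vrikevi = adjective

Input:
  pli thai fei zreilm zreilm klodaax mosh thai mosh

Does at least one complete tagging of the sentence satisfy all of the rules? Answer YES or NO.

NO

Candidates per position — 1:pli {adverb,verb}; 2:thai {preposition,verb}; 3:fei {preposition,adverb}; 4:zreilm {adverb}; 5:zreilm {adverb}; 6:klodaax {preposition,adjective}; 7:mosh {verb,adverb}; 8:thai {preposition,verb}; 9:mosh {verb,adverb}.
Rule 5 cannot be satisfied by any choice of tags from the lexicon.
So there is no consistent tagging.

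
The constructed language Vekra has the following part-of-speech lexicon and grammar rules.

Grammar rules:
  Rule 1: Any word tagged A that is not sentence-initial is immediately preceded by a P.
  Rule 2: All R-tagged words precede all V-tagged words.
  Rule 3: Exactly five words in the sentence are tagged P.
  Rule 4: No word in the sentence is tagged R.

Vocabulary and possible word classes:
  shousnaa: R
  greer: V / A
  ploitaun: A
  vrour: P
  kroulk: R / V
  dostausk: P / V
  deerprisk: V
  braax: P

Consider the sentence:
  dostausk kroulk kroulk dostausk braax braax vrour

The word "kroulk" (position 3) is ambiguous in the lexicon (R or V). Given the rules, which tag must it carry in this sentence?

V

Candidates per position — 1:dostausk {P,V}; 2:kroulk {R,V}; 3:kroulk {R,V}; 4:dostausk {P,V}; 5:braax {P}; 6:braax {P}; 7:vrour {P}.
At position 1, choosing V makes rule 3 impossible to satisfy; hence P.
At position 2, choosing R makes rule 4 impossible to satisfy; hence V.
At position 3, choosing R makes rule 2 impossible to satisfy; hence V.
At position 4, choosing V makes rule 3 impossible to satisfy; hence P.
That leaves exactly one tagging: P V V P P P P.
Verifying each rule — rule 1 satisfied; rule 2 satisfied; rule 3 satisfied; rule 4 satisfied.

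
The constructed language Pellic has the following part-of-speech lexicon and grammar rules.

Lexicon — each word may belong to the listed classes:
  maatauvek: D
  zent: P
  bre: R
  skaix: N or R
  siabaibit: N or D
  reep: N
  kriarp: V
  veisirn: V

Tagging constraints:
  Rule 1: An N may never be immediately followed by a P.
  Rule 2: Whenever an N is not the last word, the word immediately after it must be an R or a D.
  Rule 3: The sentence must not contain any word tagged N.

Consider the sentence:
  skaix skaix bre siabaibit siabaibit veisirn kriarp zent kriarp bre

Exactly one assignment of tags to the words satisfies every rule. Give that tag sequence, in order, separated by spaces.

R R R D D V V P V R

Candidates per position — 1:skaix {N,R}; 2:skaix {N,R}; 3:bre {R}; 4:siabaibit {N,D}; 5:siabaibit {N,D}; 6:veisirn {V}; 7:kriarp {V}; 8:zent {P}; 9:kriarp {V}; 10:bre {R}.
Position 1: N is ruled out by rule 3; that leaves R.
Position 2: N is ruled out by rule 3; that leaves R.
Position 4: N is ruled out by rule 3; that leaves D.
Position 5: N is ruled out by rule 2; that leaves D.
The only consistent sequence is: R R R D D V V P V R.
Rule-by-rule: rule 1 satisfied; rule 2 satisfied; rule 3 satisfied.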